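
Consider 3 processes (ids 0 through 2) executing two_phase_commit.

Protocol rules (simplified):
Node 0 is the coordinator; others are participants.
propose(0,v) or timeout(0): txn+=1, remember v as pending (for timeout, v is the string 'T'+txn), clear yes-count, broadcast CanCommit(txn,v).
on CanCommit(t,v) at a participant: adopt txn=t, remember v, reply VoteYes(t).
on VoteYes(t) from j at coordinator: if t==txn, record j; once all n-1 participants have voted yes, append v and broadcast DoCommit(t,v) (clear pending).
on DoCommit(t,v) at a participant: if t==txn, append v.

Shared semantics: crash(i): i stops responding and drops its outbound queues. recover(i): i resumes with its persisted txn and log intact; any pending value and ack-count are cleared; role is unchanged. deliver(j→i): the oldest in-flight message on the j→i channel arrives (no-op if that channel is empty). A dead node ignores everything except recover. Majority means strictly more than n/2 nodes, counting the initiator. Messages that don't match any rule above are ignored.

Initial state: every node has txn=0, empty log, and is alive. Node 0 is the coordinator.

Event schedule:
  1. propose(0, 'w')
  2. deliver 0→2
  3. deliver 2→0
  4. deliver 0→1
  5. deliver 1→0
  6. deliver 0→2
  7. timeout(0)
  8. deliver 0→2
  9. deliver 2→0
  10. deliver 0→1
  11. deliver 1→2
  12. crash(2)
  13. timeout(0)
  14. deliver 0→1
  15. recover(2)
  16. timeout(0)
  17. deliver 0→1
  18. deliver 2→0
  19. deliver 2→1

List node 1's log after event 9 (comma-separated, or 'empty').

empty

step 1 propose(0,'w'): 0={coor,t=1,log=-}
step 2 deliver 0→2: 2={part,t=1,log=-}
step 3 deliver 2→0: —
step 4 deliver 0→1: 1={part,t=1,log=-}
step 5 deliver 1→0: 0={coor,t=1,log=w}
step 6 deliver 0→2: 2={part,t=1,log=w}
step 7 timeout(0): 0={coor,t=2,log=w}
step 8 deliver 0→2: 2={part,t=2,log=w}
step 9 deliver 2→0: —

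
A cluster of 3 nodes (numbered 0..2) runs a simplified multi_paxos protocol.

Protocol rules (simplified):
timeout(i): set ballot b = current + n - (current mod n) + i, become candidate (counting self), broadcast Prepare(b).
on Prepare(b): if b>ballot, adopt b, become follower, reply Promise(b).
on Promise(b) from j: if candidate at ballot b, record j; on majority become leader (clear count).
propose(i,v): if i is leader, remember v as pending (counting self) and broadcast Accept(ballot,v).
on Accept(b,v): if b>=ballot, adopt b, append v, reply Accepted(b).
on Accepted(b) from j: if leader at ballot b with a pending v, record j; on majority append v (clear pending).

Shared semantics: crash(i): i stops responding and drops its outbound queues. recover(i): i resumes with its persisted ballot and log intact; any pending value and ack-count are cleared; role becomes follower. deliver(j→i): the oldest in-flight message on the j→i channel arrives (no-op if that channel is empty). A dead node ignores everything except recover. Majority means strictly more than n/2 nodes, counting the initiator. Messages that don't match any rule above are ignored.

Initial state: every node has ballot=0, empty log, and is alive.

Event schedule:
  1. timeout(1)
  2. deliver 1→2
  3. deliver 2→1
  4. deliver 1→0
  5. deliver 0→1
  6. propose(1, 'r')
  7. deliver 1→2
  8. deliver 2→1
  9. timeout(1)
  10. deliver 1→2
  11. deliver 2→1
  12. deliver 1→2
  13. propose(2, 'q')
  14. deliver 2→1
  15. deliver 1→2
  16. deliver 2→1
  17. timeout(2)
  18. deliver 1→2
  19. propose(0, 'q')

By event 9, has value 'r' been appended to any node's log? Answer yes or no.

yes

1. timeout(1):  <1:cand b4 ->
2. deliver 1→2:  <2:foll b4 ->
3. deliver 2→1:  <1:lead b4 ->
4. deliver 1→0:  <0:foll b4 ->
5. deliver 0→1:  nop
6. propose(1,'r'):  nop
7. deliver 1→2:  <2:foll b4 r>
8. deliver 2→1:  <1:lead b4 r>
9. timeout(1):  <1:cand b7 r>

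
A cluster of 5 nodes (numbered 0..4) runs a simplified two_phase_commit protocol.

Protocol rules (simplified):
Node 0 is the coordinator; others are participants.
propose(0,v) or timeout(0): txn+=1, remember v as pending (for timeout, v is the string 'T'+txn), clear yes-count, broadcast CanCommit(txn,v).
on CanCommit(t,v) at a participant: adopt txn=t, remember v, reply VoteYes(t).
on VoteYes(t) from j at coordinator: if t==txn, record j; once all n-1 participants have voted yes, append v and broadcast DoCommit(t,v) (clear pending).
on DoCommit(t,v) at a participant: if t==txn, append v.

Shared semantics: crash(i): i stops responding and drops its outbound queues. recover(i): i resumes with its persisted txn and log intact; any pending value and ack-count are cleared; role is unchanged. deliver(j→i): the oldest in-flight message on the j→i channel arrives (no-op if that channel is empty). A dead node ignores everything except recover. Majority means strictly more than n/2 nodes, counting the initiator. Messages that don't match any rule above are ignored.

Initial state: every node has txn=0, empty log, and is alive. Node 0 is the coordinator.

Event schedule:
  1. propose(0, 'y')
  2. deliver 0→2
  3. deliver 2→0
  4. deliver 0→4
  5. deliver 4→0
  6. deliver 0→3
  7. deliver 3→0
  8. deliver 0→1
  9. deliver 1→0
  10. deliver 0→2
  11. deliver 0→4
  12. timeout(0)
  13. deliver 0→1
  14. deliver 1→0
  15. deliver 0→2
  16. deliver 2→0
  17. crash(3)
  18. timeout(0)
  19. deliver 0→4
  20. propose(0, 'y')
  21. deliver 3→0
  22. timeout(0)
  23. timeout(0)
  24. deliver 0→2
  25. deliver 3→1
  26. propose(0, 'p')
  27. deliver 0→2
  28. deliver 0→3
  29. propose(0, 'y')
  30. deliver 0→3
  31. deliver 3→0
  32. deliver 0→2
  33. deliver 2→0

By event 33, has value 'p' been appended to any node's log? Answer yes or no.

[1] propose(0,'y') → N0(coor t1 [-])
[2] deliver 0→2 → N2(part t1 [-])
[3] deliver 2→0 → ∅
[4] deliver 0→4 → N4(part t1 [-])
[5] deliver 4→0 → ∅
[6] deliver 0→3 → N3(part t1 [-])
[7] deliver 3→0 → ∅
[8] deliver 0→1 → N1(part t1 [-])
[9] deliver 1→0 → N0(coor t1 [y])
[10] deliver 0→2 → N2(part t1 [y])
[11] deliver 0→4 → N4(part t1 [y])
[12] timeout(0) → N0(coor t2 [y])
[13] deliver 0→1 → N1(part t1 [y])
[14] deliver 1→0 → ∅
[15] deliver 0→2 → N2(part t2 [y])
[16] deliver 2→0 → ∅
[17] crash(3) → N3(✗part t1 [-])
[18] timeout(0) → N0(coor t3 [y])
[19] deliver 0→4 → N4(part t2 [y])
[20] propose(0,'y') → N0(coor t4 [y])
[21] deliver 3→0 → ∅
[22] timeout(0) → N0(coor t5 [y])
[23] timeout(0) → N0(coor t6 [y])
[24] deliver 0→2 → N2(part t3 [y])
[25] deliver 3→1 → ∅
[26] propose(0,'p') → N0(coor t7 [y])
[27] deliver 0→2 → N2(part t4 [y])
[28] deliver 0→3 → ∅
[29] propose(0,'y') → N0(coor t8 [y])
[30] deliver 0→3 → ∅
[31] deliver 3→0 → ∅
[32] deliver 0→2 → N2(part t5 [y])
[33] deliver 2→0 → ∅

no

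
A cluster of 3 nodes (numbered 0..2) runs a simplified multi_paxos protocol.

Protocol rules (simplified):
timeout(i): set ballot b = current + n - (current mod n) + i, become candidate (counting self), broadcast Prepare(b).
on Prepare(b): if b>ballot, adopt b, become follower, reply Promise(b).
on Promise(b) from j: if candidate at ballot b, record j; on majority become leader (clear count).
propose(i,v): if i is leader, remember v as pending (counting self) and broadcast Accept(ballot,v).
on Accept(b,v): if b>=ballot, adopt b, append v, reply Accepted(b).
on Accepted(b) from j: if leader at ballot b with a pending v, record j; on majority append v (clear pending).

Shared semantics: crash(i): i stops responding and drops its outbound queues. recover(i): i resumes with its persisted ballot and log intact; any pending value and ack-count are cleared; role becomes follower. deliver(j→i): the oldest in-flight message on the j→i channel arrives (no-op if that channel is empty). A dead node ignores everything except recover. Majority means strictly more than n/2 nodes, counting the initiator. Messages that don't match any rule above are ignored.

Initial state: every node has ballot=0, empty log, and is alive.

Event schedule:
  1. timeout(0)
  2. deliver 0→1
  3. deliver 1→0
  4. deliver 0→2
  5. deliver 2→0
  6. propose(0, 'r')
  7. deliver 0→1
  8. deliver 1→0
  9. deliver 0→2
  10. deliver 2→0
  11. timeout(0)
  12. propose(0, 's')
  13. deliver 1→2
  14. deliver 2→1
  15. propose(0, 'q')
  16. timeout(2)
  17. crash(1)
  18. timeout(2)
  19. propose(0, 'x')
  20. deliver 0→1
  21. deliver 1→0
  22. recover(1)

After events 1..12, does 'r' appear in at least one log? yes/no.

yes

e1 timeout(0): 0[cand,b=3,-]
e2 deliver 0→1: 1[foll,b=3,-]
e3 deliver 1→0: 0[lead,b=3,-]
e4 deliver 0→2: 2[foll,b=3,-]
e5 deliver 2→0: ·
e6 propose(0,'r'): ·
e7 deliver 0→1: 1[foll,b=3,r]
e8 deliver 1→0: 0[lead,b=3,r]
e9 deliver 0→2: 2[foll,b=3,r]
e10 deliver 2→0: ·
e11 timeout(0): 0[cand,b=6,r]
e12 propose(0,'s'): ·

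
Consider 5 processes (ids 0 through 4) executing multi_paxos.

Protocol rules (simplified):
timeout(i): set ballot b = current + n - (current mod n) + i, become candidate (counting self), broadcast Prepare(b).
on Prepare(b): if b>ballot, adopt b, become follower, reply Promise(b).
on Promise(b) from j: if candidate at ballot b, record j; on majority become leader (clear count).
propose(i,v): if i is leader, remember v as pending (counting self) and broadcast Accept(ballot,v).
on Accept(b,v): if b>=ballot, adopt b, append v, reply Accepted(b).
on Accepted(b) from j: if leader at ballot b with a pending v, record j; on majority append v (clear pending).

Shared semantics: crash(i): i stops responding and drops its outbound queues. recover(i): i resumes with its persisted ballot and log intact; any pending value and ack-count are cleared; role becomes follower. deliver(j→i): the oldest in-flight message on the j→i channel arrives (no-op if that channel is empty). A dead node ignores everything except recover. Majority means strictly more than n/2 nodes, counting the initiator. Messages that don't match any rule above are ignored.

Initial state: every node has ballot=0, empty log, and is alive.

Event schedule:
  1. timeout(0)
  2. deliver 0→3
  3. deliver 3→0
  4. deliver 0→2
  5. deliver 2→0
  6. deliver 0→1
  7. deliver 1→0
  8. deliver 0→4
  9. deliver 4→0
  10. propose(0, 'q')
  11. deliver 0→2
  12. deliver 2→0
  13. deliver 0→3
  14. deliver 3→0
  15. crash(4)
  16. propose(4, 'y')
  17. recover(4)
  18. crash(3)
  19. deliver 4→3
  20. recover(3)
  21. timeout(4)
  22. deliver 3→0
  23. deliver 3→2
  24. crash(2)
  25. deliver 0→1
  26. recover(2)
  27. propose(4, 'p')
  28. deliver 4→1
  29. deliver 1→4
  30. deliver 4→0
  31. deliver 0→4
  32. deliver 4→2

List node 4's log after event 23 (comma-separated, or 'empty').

[1] timeout(0) → N0(cand b5 [-])
[2] deliver 0→3 → N3(foll b5 [-])
[3] deliver 3→0 → ∅
[4] deliver 0→2 → N2(foll b5 [-])
[5] deliver 2→0 → N0(lead b5 [-])
[6] deliver 0→1 → N1(foll b5 [-])
[7] deliver 1→0 → ∅
[8] deliver 0→4 → N4(foll b5 [-])
[9] deliver 4→0 → ∅
[10] propose(0,'q') → ∅
[11] deliver 0→2 → N2(foll b5 [q])
[12] deliver 2→0 → ∅
[13] deliver 0→3 → N3(foll b5 [q])
[14] deliver 3→0 → N0(lead b5 [q])
[15] crash(4) → N4(✗foll b5 [-])
[16] propose(4,'y') → ∅
[17] recover(4) → N4(foll b5 [-])
[18] crash(3) → N3(✗foll b5 [q])
[19] deliver 4→3 → ∅
[20] recover(3) → N3(foll b5 [q])
[21] timeout(4) → N4(cand b14 [-])
[22] deliver 3→0 → ∅
[23] deliver 3→2 → ∅

empty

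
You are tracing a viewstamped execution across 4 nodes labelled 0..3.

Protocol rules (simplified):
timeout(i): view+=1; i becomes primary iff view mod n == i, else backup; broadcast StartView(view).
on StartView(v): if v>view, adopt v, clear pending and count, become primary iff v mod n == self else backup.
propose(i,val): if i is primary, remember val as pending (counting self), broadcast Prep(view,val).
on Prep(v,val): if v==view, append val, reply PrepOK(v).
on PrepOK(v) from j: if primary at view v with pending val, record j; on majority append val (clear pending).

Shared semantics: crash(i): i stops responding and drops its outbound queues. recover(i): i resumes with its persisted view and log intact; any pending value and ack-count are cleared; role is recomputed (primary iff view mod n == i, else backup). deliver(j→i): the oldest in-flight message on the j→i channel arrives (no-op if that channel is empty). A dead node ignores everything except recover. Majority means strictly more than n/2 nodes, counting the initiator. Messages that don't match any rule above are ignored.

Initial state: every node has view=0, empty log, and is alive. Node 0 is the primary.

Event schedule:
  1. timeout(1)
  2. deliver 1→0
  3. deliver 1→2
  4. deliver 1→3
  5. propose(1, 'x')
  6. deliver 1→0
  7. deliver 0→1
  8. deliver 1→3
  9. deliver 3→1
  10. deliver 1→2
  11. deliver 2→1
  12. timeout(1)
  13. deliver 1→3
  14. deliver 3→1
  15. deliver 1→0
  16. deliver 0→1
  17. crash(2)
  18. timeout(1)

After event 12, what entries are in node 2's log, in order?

x

[1] timeout(1) → N1(prim v1 [-])
[2] deliver 1→0 → N0(back v1 [-])
[3] deliver 1→2 → N2(back v1 [-])
[4] deliver 1→3 → N3(back v1 [-])
[5] propose(1,'x') → ∅
[6] deliver 1→0 → N0(back v1 [x])
[7] deliver 0→1 → ∅
[8] deliver 1→3 → N3(back v1 [x])
[9] deliver 3→1 → N1(prim v1 [x])
[10] deliver 1→2 → N2(back v1 [x])
[11] deliver 2→1 → ∅
[12] timeout(1) → N1(back v2 [x])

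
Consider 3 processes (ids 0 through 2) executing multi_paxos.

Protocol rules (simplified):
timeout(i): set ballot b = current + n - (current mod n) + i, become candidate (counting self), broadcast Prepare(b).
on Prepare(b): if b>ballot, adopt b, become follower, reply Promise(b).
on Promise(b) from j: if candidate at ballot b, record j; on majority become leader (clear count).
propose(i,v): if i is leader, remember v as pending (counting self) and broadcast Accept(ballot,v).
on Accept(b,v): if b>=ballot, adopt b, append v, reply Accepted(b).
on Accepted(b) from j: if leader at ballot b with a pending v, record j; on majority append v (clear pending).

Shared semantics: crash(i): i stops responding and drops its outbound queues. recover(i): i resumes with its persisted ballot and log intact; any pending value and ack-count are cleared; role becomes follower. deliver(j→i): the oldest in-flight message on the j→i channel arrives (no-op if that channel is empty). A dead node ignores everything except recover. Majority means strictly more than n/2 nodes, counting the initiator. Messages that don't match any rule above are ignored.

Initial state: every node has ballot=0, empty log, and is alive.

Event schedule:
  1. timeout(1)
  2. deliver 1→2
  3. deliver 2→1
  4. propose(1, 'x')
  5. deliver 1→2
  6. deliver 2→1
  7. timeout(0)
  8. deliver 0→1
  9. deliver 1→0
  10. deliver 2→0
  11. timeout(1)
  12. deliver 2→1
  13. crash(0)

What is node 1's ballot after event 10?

[1] timeout(1) → N1(cand b4 [-])
[2] deliver 1→2 → N2(foll b4 [-])
[3] deliver 2→1 → N1(lead b4 [-])
[4] propose(1,'x') → ∅
[5] deliver 1→2 → N2(foll b4 [x])
[6] deliver 2→1 → N1(lead b4 [x])
[7] timeout(0) → N0(cand b3 [-])
[8] deliver 0→1 → ∅
[9] deliver 1→0 → N0(foll b4 [-])
[10] deliver 2→0 → ∅

4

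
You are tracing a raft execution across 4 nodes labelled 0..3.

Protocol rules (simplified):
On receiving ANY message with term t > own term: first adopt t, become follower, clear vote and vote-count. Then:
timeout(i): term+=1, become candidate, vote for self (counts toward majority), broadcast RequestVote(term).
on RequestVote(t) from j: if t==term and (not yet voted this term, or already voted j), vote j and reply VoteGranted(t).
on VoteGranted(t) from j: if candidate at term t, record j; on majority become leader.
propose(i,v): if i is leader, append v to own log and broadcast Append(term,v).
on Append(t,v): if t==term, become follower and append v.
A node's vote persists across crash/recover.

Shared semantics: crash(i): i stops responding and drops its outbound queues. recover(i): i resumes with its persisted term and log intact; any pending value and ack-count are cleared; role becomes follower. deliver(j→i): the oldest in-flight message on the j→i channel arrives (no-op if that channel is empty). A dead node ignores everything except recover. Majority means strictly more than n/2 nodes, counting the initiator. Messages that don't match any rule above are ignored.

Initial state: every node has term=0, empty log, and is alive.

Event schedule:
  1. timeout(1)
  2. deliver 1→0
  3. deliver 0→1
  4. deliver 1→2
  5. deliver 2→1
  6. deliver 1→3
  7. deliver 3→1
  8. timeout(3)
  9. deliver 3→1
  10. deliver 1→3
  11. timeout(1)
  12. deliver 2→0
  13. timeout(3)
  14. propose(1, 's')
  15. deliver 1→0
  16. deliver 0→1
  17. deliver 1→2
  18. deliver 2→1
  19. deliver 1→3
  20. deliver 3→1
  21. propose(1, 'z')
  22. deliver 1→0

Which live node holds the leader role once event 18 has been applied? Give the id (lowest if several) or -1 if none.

1

e1 timeout(1): 1[cand,t=1,-]
e2 deliver 1→0: 0[foll,t=1,-]
e3 deliver 0→1: ·
e4 deliver 1→2: 2[foll,t=1,-]
e5 deliver 2→1: 1[lead,t=1,-]
e6 deliver 1→3: 3[foll,t=1,-]
e7 deliver 3→1: ·
e8 timeout(3): 3[cand,t=2,-]
e9 deliver 3→1: 1[foll,t=2,-]
e10 deliver 1→3: ·
e11 timeout(1): 1[cand,t=3,-]
e12 deliver 2→0: ·
e13 timeout(3): 3[cand,t=3,-]
e14 propose(1,'s'): ·
e15 deliver 1→0: 0[foll,t=3,-]
e16 deliver 0→1: ·
e17 deliver 1→2: 2[foll,t=3,-]
e18 deliver 2→1: 1[lead,t=3,-]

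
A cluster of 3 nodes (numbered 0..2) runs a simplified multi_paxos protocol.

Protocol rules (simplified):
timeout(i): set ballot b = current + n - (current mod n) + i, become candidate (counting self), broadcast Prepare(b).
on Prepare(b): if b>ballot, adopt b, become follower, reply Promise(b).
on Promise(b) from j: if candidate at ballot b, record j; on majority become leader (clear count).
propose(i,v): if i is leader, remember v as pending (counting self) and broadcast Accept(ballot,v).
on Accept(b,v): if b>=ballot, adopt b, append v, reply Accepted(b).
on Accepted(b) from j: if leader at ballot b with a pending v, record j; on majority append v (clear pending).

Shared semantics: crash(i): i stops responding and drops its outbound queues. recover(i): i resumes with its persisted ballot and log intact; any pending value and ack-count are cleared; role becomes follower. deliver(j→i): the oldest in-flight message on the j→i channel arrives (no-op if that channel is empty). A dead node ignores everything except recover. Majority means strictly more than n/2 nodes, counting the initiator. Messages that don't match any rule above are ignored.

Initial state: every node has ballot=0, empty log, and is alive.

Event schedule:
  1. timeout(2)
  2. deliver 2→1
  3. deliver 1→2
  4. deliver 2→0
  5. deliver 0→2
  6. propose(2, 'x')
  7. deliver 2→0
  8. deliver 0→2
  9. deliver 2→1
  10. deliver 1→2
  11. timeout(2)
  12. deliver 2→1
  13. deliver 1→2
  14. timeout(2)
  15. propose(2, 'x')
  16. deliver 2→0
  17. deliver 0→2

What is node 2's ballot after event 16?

11

step 1 timeout(2): 2={cand,b=5,log=-}
step 2 deliver 2→1: 1={foll,b=5,log=-}
step 3 deliver 1→2: 2={lead,b=5,log=-}
step 4 deliver 2→0: 0={foll,b=5,log=-}
step 5 deliver 0→2: —
step 6 propose(2,'x'): —
step 7 deliver 2→0: 0={foll,b=5,log=x}
step 8 deliver 0→2: 2={lead,b=5,log=x}
step 9 deliver 2→1: 1={foll,b=5,log=x}
step 10 deliver 1→2: —
step 11 timeout(2): 2={cand,b=8,log=x}
step 12 deliver 2→1: 1={foll,b=8,log=x}
step 13 deliver 1→2: 2={lead,b=8,log=x}
step 14 timeout(2): 2={cand,b=11,log=x}
step 15 propose(2,'x'): —
step 16 deliver 2→0: 0={foll,b=8,log=x}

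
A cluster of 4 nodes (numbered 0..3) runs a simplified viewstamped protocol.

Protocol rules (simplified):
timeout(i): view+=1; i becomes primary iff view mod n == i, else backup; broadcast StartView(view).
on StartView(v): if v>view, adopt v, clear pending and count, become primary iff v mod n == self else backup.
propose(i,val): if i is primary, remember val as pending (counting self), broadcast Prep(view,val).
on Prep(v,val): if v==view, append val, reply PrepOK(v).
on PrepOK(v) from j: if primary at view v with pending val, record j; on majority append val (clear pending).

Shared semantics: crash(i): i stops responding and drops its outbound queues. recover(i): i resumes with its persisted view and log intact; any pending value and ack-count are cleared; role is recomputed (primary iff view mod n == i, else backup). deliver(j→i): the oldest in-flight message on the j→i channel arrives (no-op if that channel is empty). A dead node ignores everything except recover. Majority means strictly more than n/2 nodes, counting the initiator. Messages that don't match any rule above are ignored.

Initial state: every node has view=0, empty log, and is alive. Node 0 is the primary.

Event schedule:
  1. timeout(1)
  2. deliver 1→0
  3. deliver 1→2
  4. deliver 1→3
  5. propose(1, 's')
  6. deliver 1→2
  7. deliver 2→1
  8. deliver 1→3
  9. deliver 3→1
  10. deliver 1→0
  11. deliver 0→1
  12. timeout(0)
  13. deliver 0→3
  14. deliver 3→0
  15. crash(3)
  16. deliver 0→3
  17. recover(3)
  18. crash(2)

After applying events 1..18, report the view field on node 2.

e1 timeout(1): 1[prim,v=1,-]
e2 deliver 1→0: 0[back,v=1,-]
e3 deliver 1→2: 2[back,v=1,-]
e4 deliver 1→3: 3[back,v=1,-]
e5 propose(1,'s'): ·
e6 deliver 1→2: 2[back,v=1,s]
e7 deliver 2→1: ·
e8 deliver 1→3: 3[back,v=1,s]
e9 deliver 3→1: 1[prim,v=1,s]
e10 deliver 1→0: 0[back,v=1,s]
e11 deliver 0→1: ·
e12 timeout(0): 0[back,v=2,s]
e13 deliver 0→3: 3[back,v=2,s]
e14 deliver 3→0: ·
e15 crash(3): 3[✗back,v=2,s]
e16 deliver 0→3: ·
e17 recover(3): 3[back,v=2,s]
e18 crash(2): 2[✗back,v=1,s]

1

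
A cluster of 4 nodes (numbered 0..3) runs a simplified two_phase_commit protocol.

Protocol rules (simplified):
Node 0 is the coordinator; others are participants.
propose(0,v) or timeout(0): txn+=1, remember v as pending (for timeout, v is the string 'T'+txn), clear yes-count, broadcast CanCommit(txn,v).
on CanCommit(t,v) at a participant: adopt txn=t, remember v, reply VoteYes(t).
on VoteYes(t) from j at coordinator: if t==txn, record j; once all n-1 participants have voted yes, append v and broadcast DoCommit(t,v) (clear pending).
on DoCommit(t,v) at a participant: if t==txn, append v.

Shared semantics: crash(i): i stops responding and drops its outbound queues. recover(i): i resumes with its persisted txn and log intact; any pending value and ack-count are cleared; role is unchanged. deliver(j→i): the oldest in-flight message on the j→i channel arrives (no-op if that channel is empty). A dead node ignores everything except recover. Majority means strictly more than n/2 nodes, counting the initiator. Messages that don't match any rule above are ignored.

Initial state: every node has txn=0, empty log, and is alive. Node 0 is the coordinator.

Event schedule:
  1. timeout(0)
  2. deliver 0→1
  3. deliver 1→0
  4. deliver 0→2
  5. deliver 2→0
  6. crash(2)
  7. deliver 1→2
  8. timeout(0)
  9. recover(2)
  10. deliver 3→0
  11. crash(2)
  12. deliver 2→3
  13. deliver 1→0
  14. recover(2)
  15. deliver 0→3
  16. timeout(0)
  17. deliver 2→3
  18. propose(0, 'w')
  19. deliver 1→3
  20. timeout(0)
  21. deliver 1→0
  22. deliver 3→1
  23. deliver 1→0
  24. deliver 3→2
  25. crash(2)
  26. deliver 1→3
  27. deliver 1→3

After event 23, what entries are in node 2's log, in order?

step 1 timeout(0): 0={coor,t=1,log=-}
step 2 deliver 0→1: 1={part,t=1,log=-}
step 3 deliver 1→0: —
step 4 deliver 0→2: 2={part,t=1,log=-}
step 5 deliver 2→0: —
step 6 crash(2): 2={✗part,t=1,log=-}
step 7 deliver 1→2: —
step 8 timeout(0): 0={coor,t=2,log=-}
step 9 recover(2): 2={part,t=1,log=-}
step 10 deliver 3→0: —
step 11 crash(2): 2={✗part,t=1,log=-}
step 12 deliver 2→3: —
step 13 deliver 1→0: —
step 14 recover(2): 2={part,t=1,log=-}
step 15 deliver 0→3: 3={part,t=1,log=-}
step 16 timeout(0): 0={coor,t=3,log=-}
step 17 deliver 2→3: —
step 18 propose(0,'w'): 0={coor,t=4,log=-}
step 19 deliver 1→3: —
step 20 timeout(0): 0={coor,t=5,log=-}
step 21 deliver 1→0: —
step 22 deliver 3→1: —
step 23 deliver 1→0: —

empty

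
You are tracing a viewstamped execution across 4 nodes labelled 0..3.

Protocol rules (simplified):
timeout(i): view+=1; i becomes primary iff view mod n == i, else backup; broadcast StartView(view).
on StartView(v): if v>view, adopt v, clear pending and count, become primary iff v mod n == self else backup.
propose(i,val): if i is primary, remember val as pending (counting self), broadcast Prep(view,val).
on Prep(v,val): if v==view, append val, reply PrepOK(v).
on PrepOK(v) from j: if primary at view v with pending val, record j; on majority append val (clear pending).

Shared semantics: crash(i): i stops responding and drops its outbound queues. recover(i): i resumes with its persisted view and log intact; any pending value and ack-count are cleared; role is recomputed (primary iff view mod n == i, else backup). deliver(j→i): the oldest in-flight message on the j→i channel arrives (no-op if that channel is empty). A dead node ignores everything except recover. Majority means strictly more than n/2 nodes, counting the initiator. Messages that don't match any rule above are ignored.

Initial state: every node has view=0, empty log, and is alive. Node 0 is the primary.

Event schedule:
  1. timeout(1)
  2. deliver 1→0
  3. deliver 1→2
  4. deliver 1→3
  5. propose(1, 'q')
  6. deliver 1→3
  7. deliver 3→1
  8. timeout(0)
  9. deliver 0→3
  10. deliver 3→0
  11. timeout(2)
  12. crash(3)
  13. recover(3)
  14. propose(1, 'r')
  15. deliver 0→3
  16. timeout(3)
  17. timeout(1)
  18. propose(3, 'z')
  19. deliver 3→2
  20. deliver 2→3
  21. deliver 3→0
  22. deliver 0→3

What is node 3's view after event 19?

3

1. timeout(1):  <1:prim v1 ->
2. deliver 1→0:  <0:back v1 ->
3. deliver 1→2:  <2:back v1 ->
4. deliver 1→3:  <3:back v1 ->
5. propose(1,'q'):  nop
6. deliver 1→3:  <3:back v1 q>
7. deliver 3→1:  nop
8. timeout(0):  <0:back v2 ->
9. deliver 0→3:  <3:back v2 q>
10. deliver 3→0:  nop
11. timeout(2):  <2:prim v2 ->
12. crash(3):  <3:✗back v2 q>
13. recover(3):  <3:back v2 q>
14. propose(1,'r'):  nop
15. deliver 0→3:  nop
16. timeout(3):  <3:prim v3 q>
17. timeout(1):  <1:back v2 ->
18. propose(3,'z'):  nop
19. deliver 3→2:  <2:back v3 ->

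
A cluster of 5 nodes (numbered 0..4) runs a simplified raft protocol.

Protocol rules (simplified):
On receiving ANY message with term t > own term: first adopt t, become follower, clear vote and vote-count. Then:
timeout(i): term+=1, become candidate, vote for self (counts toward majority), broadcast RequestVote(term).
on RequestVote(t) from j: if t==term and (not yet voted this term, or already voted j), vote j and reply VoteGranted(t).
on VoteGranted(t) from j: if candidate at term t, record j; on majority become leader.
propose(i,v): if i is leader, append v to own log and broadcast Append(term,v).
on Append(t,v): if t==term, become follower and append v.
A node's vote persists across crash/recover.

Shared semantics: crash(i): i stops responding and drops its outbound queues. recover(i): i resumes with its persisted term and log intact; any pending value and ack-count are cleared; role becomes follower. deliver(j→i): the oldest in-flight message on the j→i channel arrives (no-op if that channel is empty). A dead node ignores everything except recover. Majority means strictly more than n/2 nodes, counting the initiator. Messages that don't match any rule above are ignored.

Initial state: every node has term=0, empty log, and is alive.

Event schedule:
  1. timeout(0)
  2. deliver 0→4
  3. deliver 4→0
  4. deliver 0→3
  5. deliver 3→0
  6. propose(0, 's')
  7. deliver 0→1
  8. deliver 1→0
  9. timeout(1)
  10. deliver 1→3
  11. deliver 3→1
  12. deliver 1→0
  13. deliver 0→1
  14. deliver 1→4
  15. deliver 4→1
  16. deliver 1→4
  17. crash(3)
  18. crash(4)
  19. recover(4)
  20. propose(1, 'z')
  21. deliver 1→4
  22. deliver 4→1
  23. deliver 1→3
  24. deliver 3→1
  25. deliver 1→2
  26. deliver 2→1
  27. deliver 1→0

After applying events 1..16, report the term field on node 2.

0

after 1 — timeout(0): n0:cand/t1/[-]
after 2 — deliver 0→4: n4:foll/t1/[-]
after 3 — deliver 4→0: ·
after 4 — deliver 0→3: n3:foll/t1/[-]
after 5 — deliver 3→0: n0:lead/t1/[-]
after 6 — propose(0,'s'): n0:lead/t1/[s]
after 7 — deliver 0→1: n1:foll/t1/[-]
after 8 — deliver 1→0: ·
after 9 — timeout(1): n1:cand/t2/[-]
after 10 — deliver 1→3: n3:foll/t2/[-]
after 11 — deliver 3→1: ·
after 12 — deliver 1→0: n0:foll/t2/[s]
after 13 — deliver 0→1: ·
after 14 — deliver 1→4: n4:foll/t2/[-]
after 15 — deliver 4→1: n1:lead/t2/[-]
after 16 — deliver 1→4: ·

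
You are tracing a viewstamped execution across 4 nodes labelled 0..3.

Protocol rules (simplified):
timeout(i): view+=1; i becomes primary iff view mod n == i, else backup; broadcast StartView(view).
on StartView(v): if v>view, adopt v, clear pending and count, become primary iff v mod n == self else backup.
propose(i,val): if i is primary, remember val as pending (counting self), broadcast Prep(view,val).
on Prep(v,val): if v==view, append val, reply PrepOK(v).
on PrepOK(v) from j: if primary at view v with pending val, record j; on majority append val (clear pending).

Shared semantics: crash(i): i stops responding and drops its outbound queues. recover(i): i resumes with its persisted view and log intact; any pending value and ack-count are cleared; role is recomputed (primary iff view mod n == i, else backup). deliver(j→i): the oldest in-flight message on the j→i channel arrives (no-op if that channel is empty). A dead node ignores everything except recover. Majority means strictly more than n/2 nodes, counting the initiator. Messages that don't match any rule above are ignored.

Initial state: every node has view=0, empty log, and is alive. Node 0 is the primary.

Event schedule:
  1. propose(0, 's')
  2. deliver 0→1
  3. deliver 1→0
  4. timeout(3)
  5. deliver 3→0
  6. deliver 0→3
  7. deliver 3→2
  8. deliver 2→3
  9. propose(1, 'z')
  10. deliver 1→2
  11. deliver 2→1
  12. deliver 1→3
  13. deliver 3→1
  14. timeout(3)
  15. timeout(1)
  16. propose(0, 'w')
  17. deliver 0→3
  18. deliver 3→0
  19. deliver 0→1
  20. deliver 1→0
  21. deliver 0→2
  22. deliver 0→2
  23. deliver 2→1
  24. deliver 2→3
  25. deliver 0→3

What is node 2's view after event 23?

1

[1] propose(0,'s') → ∅
[2] deliver 0→1 → N1(back v0 [s])
[3] deliver 1→0 → ∅
[4] timeout(3) → N3(back v1 [-])
[5] deliver 3→0 → N0(back v1 [-])
[6] deliver 0→3 → ∅
[7] deliver 3→2 → N2(back v1 [-])
[8] deliver 2→3 → ∅
[9] propose(1,'z') → ∅
[10] deliver 1→2 → ∅
[11] deliver 2→1 → ∅
[12] deliver 1→3 → ∅
[13] deliver 3→1 → N1(prim v1 [s])
[14] timeout(3) → N3(back v2 [-])
[15] timeout(1) → N1(back v2 [s])
[16] propose(0,'w') → ∅
[17] deliver 0→3 → ∅
[18] deliver 3→0 → N0(back v2 [-])
[19] deliver 0→1 → ∅
[20] deliver 1→0 → ∅
[21] deliver 0→2 → ∅
[22] deliver 0→2 → ∅
[23] deliver 2→1 → ∅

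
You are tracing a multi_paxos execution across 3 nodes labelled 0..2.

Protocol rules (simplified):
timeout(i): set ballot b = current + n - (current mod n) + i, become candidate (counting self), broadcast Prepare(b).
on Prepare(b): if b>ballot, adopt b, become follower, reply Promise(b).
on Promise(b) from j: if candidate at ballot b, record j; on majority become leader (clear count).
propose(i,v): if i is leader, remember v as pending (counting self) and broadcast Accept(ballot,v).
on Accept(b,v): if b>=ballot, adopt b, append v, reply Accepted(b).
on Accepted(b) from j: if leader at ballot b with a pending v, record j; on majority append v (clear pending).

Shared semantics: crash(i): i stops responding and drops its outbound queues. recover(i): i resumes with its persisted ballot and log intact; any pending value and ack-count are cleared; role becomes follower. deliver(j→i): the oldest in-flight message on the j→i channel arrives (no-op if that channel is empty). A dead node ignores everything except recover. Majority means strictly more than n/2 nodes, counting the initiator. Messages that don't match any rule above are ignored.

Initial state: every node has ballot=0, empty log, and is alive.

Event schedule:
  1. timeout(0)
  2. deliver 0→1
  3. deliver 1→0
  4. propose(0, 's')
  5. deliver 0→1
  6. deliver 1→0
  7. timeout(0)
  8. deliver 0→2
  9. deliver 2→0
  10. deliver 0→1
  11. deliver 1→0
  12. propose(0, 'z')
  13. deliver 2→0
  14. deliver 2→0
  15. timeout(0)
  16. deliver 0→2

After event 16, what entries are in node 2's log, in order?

1. timeout(0):  <0:cand b3 ->
2. deliver 0→1:  <1:foll b3 ->
3. deliver 1→0:  <0:lead b3 ->
4. propose(0,'s'):  nop
5. deliver 0→1:  <1:foll b3 s>
6. deliver 1→0:  <0:lead b3 s>
7. timeout(0):  <0:cand b6 s>
8. deliver 0→2:  <2:foll b3 ->
9. deliver 2→0:  nop
10. deliver 0→1:  <1:foll b6 s>
11. deliver 1→0:  <0:lead b6 s>
12. propose(0,'z'):  nop
13. deliver 2→0:  nop
14. deliver 2→0:  nop
15. timeout(0):  <0:cand b9 s>
16. deliver 0→2:  <2:foll b3 s>

s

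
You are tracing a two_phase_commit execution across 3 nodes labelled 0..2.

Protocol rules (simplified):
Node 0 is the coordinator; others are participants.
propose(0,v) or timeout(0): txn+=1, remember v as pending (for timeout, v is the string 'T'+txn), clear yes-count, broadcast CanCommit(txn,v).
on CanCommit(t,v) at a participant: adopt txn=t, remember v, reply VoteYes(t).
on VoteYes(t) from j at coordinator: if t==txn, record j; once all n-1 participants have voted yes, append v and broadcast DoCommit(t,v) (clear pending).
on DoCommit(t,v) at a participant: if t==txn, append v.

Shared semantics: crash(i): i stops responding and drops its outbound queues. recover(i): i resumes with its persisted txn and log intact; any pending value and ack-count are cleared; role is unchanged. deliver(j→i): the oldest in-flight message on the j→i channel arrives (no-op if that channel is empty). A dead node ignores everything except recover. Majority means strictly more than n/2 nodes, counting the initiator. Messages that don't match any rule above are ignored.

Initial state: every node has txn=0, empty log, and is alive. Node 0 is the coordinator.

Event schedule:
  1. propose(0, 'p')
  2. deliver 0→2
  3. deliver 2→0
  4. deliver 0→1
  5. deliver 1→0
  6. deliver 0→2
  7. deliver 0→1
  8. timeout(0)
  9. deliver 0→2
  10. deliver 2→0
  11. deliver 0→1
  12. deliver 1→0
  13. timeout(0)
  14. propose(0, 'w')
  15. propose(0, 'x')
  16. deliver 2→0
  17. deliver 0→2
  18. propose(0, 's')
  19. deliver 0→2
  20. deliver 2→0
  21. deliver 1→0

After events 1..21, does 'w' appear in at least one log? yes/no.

no

[1] propose(0,'p') → N0(coor t1 [-])
[2] deliver 0→2 → N2(part t1 [-])
[3] deliver 2→0 → ∅
[4] deliver 0→1 → N1(part t1 [-])
[5] deliver 1→0 → N0(coor t1 [p])
[6] deliver 0→2 → N2(part t1 [p])
[7] deliver 0→1 → N1(part t1 [p])
[8] timeout(0) → N0(coor t2 [p])
[9] deliver 0→2 → N2(part t2 [p])
[10] deliver 2→0 → ∅
[11] deliver 0→1 → N1(part t2 [p])
[12] deliver 1→0 → N0(coor t2 [p,T2])
[13] timeout(0) → N0(coor t3 [p,T2])
[14] propose(0,'w') → N0(coor t4 [p,T2])
[15] propose(0,'x') → N0(coor t5 [p,T2])
[16] deliver 2→0 → ∅
[17] deliver 0→2 → N2(part t2 [p,T2])
[18] propose(0,'s') → N0(coor t6 [p,T2])
[19] deliver 0→2 → N2(part t3 [p,T2])
[20] deliver 2→0 → ∅
[21] deliver 1→0 → ∅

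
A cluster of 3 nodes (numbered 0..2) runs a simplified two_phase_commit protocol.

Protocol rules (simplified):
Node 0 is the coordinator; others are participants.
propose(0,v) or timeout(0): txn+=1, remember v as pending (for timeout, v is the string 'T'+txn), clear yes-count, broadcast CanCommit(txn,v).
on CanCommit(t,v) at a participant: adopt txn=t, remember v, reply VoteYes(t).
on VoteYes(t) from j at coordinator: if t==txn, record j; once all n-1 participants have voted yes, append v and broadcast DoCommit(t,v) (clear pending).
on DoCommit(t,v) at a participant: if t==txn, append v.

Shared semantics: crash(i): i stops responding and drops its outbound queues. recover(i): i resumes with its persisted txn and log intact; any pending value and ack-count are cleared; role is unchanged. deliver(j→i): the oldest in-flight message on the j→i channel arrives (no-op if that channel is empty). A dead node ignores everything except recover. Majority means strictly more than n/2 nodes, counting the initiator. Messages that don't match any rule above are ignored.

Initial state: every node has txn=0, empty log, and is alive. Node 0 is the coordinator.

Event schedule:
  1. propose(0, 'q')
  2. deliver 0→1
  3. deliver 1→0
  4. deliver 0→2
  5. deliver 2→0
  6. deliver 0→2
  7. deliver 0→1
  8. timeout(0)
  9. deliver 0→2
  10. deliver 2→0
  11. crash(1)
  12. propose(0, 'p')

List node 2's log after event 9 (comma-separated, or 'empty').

q

step 1 propose(0,'q'): 0={coor,t=1,log=-}
step 2 deliver 0→1: 1={part,t=1,log=-}
step 3 deliver 1→0: —
step 4 deliver 0→2: 2={part,t=1,log=-}
step 5 deliver 2→0: 0={coor,t=1,log=q}
step 6 deliver 0→2: 2={part,t=1,log=q}
step 7 deliver 0→1: 1={part,t=1,log=q}
step 8 timeout(0): 0={coor,t=2,log=q}
step 9 deliver 0→2: 2={part,t=2,log=q}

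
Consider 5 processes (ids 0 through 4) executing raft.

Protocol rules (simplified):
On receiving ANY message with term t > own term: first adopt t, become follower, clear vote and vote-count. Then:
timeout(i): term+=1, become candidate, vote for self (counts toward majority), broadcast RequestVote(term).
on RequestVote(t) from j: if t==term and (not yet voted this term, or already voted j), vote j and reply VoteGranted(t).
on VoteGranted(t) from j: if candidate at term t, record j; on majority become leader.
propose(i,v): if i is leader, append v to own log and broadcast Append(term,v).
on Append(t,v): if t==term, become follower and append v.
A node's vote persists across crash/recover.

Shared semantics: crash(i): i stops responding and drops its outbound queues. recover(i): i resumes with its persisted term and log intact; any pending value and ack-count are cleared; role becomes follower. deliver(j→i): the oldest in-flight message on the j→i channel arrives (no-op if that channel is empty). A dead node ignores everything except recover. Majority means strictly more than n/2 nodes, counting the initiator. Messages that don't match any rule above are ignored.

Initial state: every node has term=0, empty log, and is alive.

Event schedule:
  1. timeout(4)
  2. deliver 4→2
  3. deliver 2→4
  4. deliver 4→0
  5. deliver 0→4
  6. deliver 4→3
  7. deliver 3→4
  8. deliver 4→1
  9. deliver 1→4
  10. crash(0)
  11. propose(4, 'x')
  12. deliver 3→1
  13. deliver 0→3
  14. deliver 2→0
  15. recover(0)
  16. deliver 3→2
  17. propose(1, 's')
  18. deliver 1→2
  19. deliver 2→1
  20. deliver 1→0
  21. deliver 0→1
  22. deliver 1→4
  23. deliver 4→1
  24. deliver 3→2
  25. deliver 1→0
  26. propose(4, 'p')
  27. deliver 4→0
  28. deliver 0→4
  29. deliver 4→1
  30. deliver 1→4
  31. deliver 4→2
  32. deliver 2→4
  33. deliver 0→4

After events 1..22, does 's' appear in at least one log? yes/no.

no

after 1 — timeout(4): n4:cand/t1/[-]
after 2 — deliver 4→2: n2:foll/t1/[-]
after 3 — deliver 2→4: ·
after 4 — deliver 4→0: n0:foll/t1/[-]
after 5 — deliver 0→4: n4:lead/t1/[-]
after 6 — deliver 4→3: n3:foll/t1/[-]
after 7 — deliver 3→4: ·
after 8 — deliver 4→1: n1:foll/t1/[-]
after 9 — deliver 1→4: ·
after 10 — crash(0): n0:✗foll/t1/[-]
after 11 — propose(4,'x'): n4:lead/t1/[x]
after 12 — deliver 3→1: ·
after 13 — deliver 0→3: ·
after 14 — deliver 2→0: ·
after 15 — recover(0): n0:foll/t1/[-]
after 16 — deliver 3→2: ·
after 17 — propose(1,'s'): ·
after 18 — deliver 1→2: ·
after 19 — deliver 2→1: ·
after 20 — deliver 1→0: ·
after 21 — deliver 0→1: ·
after 22 — deliver 1→4: ·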